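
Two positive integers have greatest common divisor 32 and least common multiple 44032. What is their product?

For any two positive integers, gcd × lcm = product = 32 × 44032 = 1409024.

1409024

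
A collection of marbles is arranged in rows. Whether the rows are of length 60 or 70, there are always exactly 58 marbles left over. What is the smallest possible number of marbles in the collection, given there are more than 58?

N − 58 must be a common multiple of 60 and 70.
60 = 2^2 × 3 × 5
70 = 2 × 5 × 7
LCM(60, 70) = 2^2 × 3 × 5 × 7 = 420.
Smallest N > 58 is LCM + 58 = 420 + 58 = 478.

478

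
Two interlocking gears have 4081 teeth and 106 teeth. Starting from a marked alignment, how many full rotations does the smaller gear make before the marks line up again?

77 rotations

They are all back at their starting positions together after one LCM of the periods.
4081 = 7 × 11 × 53
106 = 2 × 53
LCM(4081, 106) = 2 × 7 × 11 × 53 = 8162.
Rotations for period 106: 8162 / 106 = 77.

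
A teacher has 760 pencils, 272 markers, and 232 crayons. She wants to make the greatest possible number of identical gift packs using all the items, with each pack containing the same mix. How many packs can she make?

The pack count must divide each quantity, so the greatest is gcd(760, 272, 232).
760 = 2^3 × 5 × 19
272 = 2^4 × 17
232 = 2^3 × 29
gcd(760, 272, 232) = 2^3 = 8.

8 packs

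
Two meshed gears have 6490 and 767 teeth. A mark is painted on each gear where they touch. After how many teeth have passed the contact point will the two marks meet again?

We need the least common multiple of the intervals.
6490 = 2 × 5 × 11 × 59
767 = 13 × 59
LCM(6490, 767) = 2 × 5 × 11 × 13 × 59 = 84370.

84370 teeth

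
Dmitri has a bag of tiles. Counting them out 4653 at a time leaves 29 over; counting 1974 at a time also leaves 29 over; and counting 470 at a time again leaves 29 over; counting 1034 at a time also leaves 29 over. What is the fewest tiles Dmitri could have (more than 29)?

N − 29 must be a common multiple of 4653, 1974, 470, and 1034.
4653 = 3^2 × 11 × 47
1974 = 2 × 3 × 7 × 47
470 = 2 × 5 × 47
1034 = 2 × 11 × 47
LCM(4653, 1974, 470, 1034) = 2 × 3^2 × 5 × 7 × 11 × 47 = 325710.
Smallest N > 29 is LCM + 29 = 325710 + 29 = 325739.

325739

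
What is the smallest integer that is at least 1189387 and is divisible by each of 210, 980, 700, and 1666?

1249500

The integer must be a common multiple of 210, 980, 700, and 1666, so a multiple of their LCM.
210 = 2 × 3 × 5 × 7
980 = 2^2 × 5 × 7^2
700 = 2^2 × 5^2 × 7
1666 = 2 × 7^2 × 17
LCM(210, 980, 700, 1666) = 2^2 × 3 × 5^2 × 7^2 × 17 = 249900.
Smallest multiple of 249900 that is ≥ 1189387: ⌈1189387/249900⌉ × 249900 = 5 × 249900 = 1249500.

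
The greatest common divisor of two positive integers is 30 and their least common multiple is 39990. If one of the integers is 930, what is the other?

1290

For two integers, gcd × lcm = product, so the other is (30 × 39990) / 930 = 1199700 / 930 = 1290.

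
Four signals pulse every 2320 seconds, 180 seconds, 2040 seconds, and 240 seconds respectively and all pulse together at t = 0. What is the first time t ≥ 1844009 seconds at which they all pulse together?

2129760 seconds

Joint pulses occur at multiples of LCM(2320, 180, 2040, 240).
2320 = 2^4 × 5 × 29
180 = 2^2 × 3^2 × 5
2040 = 2^3 × 3 × 5 × 17
240 = 2^4 × 3 × 5
LCM(2320, 180, 2040, 240) = 2^4 × 3^2 × 5 × 17 × 29 = 354960.
Smallest multiple of 354960 that is ≥ 1844009: ⌈1844009/354960⌉ × 354960 = 6 × 354960 = 2129760.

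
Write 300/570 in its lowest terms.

300 = 2^2 × 3 × 5^2
570 = 2 × 3 × 5 × 19
gcd(300, 570) = 2 × 3 × 5 = 30.
Divide numerator and denominator by 30: 300/570 = 10/19.

10/19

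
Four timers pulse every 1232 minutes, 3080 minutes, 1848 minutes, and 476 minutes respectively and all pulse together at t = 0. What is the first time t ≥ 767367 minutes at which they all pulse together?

942480 minutes

Joint pulses occur at multiples of LCM(1232, 3080, 1848, 476).
1232 = 2^4 × 7 × 11
3080 = 2^3 × 5 × 7 × 11
1848 = 2^3 × 3 × 7 × 11
476 = 2^2 × 7 × 17
LCM(1232, 3080, 1848, 476) = 2^4 × 3 × 5 × 7 × 11 × 17 = 314160.
Smallest multiple of 314160 that is ≥ 767367: ⌈767367/314160⌉ × 314160 = 3 × 314160 = 942480.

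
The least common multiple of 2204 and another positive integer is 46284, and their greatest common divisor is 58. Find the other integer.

gcd × lcm = product of the two integers, so the other integer is (58 × 46284) / 2204 = 1218.

1218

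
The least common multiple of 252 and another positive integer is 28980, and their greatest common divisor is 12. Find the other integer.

gcd × lcm = product of the two integers, so the other integer is (12 × 28980) / 252 = 1380.

1380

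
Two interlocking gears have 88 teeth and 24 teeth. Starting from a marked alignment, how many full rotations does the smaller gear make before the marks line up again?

11 rotations

All finish a whole number of cycles simultaneously at t = LCM of the periods.
88 = 2^3 × 11
24 = 2^3 × 3
LCM(88, 24) = 2^3 × 3 × 11 = 264.
Rotations for period 24: 264 / 24 = 11.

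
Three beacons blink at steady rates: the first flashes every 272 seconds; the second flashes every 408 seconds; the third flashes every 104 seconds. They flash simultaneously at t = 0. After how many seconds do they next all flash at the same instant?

They coincide at every common multiple of the periods; the first is the LCM.
272 = 2^4 × 17
408 = 2^3 × 3 × 17
104 = 2^3 × 13
LCM(272, 408, 104) = 2^4 × 3 × 13 × 17 = 10608.

10608 seconds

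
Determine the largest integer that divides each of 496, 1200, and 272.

496 = 2^4 × 31
1200 = 2^4 × 3 × 5^2
272 = 2^4 × 17
gcd(496, 1200, 272) = 2^4 = 16.

16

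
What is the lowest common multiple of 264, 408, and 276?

264 = 2^3 × 3 × 11
408 = 2^3 × 3 × 17
276 = 2^2 × 3 × 23
LCM(264, 408, 276) = 2^3 × 3 × 11 × 17 × 23 = 103224.

103224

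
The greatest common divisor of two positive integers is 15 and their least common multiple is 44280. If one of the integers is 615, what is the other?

For two integers, gcd × lcm = product, so the other is (15 × 44280) / 615 = 664200 / 615 = 1080.

1080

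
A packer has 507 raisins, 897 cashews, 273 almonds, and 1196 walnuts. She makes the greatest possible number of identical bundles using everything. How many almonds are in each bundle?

21

Number of bundles = gcd(507, 897, 273, 1196).
507 = 3 × 13^2
897 = 3 × 13 × 23
273 = 3 × 7 × 13
1196 = 2^2 × 13 × 23
gcd(507, 897, 273, 1196) = 13.
almonds per bundle = 273 / 13 = 21.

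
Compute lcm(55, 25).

55 = 5 × 11
25 = 5^2
LCM(55, 25) = 5^2 × 11 = 275.

275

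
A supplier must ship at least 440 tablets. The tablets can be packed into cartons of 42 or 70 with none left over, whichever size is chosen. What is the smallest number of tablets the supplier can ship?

The number of tablets must be a common multiple of 42 and 70, so a multiple of their LCM.
42 = 2 × 3 × 7
70 = 2 × 5 × 7
LCM(42, 70) = 2 × 3 × 5 × 7 = 210.
Smallest multiple of 210 that is ≥ 440: ⌈440/210⌉ × 210 = 3 × 210 = 630.

630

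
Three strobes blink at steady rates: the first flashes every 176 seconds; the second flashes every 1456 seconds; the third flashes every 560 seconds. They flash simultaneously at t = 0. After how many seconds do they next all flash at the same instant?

80080 seconds

They coincide at every common multiple of the periods; the first is the LCM.
176 = 2^4 × 11
1456 = 2^4 × 7 × 13
560 = 2^4 × 5 × 7
LCM(176, 1456, 560) = 2^4 × 5 × 7 × 11 × 13 = 80080.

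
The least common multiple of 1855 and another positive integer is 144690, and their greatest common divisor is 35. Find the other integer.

2730

gcd × lcm = product of the two integers, so the other integer is (35 × 144690) / 1855 = 2730.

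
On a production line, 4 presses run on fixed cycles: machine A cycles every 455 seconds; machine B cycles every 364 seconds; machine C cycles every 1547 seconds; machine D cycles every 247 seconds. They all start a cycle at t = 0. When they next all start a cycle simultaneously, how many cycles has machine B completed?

1615 cycles

All finish a whole number of cycles simultaneously at t = LCM of the periods.
455 = 5 × 7 × 13
364 = 2^2 × 7 × 13
1547 = 7 × 13 × 17
247 = 13 × 19
LCM(455, 364, 1547, 247) = 2^2 × 5 × 7 × 13 × 17 × 19 = 587860.
Cycles for period 364: 587860 / 364 = 1615.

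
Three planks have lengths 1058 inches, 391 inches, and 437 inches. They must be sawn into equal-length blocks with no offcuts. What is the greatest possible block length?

23 inches

This is the greatest common divisor of 1058, 391, and 437.
1058 = 2 × 23^2
391 = 17 × 23
437 = 19 × 23
gcd(1058, 391, 437) = 23.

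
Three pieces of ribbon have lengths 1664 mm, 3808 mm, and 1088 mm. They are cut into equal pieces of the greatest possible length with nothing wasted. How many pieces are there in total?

205

Piece length = gcd(1664, 3808, 1088).
1664 = 2^7 × 13
3808 = 2^5 × 7 × 17
1088 = 2^6 × 17
gcd(1664, 3808, 1088) = 2^5 = 32.
Total pieces = 1664/32 + 3808/32 + 1088/32 = 52 + 119 + 34 = 205.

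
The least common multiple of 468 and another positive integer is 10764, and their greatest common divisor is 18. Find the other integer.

414

gcd × lcm = product of the two integers, so the other integer is (18 × 10764) / 468 = 414.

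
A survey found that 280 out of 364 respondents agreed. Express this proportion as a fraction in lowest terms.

10/13

280 = 2^3 × 5 × 7
364 = 2^2 × 7 × 13
gcd(280, 364) = 2^2 × 7 = 28.
Divide numerator and denominator by 28: 280/364 = 10/13.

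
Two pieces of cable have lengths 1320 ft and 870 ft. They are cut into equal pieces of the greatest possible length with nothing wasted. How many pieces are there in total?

73

Piece length = gcd(1320, 870).
1320 = 2^3 × 3 × 5 × 11
870 = 2 × 3 × 5 × 29
gcd(1320, 870) = 2 × 3 × 5 = 30.
Total pieces = 1320/30 + 870/30 = 44 + 29 = 73.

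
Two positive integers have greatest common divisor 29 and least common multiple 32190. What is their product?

For any two positive integers, gcd × lcm = product = 29 × 32190 = 933510.

933510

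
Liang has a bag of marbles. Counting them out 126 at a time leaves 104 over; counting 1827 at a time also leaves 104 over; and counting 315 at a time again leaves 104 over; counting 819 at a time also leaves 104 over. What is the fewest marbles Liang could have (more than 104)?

N − 104 must be a common multiple of 126, 1827, 315, and 819.
126 = 2 × 3^2 × 7
1827 = 3^2 × 7 × 29
315 = 3^2 × 5 × 7
819 = 3^2 × 7 × 13
LCM(126, 1827, 315, 819) = 2 × 3^2 × 5 × 7 × 13 × 29 = 237510.
Smallest N > 104 is LCM + 104 = 237510 + 104 = 237614.

237614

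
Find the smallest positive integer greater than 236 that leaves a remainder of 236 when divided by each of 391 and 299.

5319

N − 236 must be a common multiple of 391 and 299.
391 = 17 × 23
299 = 13 × 23
LCM(391, 299) = 13 × 17 × 23 = 5083.
Smallest N > 236 is LCM + 236 = 5083 + 236 = 5319.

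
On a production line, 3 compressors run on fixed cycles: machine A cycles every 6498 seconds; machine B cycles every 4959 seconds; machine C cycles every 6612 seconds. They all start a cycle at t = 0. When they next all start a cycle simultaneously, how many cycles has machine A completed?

58 cycles

They are all back at their starting positions together after one LCM of the periods.
6498 = 2 × 3^2 × 19^2
4959 = 3^2 × 19 × 29
6612 = 2^2 × 3 × 19 × 29
LCM(6498, 4959, 6612) = 2^2 × 3^2 × 19^2 × 29 = 376884.
Cycles for period 6498: 376884 / 6498 = 58.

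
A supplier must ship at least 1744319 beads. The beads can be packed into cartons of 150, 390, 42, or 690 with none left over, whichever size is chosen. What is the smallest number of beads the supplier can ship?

The number of beads must be a common multiple of 150, 390, 42, and 690, so a multiple of their LCM.
150 = 2 × 3 × 5^2
390 = 2 × 3 × 5 × 13
42 = 2 × 3 × 7
690 = 2 × 3 × 5 × 23
LCM(150, 390, 42, 690) = 2 × 3 × 5^2 × 7 × 13 × 23 = 313950.
Smallest multiple of 313950 that is ≥ 1744319: ⌈1744319/313950⌉ × 313950 = 6 × 313950 = 1883700.

1883700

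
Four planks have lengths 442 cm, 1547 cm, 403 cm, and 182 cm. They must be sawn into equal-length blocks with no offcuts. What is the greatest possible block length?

13 cm

This is the greatest common divisor of 442, 1547, 403, and 182.
442 = 2 × 13 × 17
1547 = 7 × 13 × 17
403 = 13 × 31
182 = 2 × 7 × 13
gcd(442, 1547, 403, 182) = 13.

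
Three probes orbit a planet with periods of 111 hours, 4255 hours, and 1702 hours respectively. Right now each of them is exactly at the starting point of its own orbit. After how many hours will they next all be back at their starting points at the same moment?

25530 hours

They coincide at every common multiple of the periods; the first is the LCM.
111 = 3 × 37
4255 = 5 × 23 × 37
1702 = 2 × 23 × 37
LCM(111, 4255, 1702) = 2 × 3 × 5 × 23 × 37 = 25530.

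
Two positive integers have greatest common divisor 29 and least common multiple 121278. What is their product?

3517062

For any two positive integers, gcd × lcm = product = 29 × 121278 = 3517062.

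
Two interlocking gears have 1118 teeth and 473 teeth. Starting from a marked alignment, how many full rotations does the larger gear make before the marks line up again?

They are all back at their starting positions together after one LCM of the periods.
1118 = 2 × 13 × 43
473 = 11 × 43
LCM(1118, 473) = 2 × 11 × 13 × 43 = 12298.
Rotations for period 1118: 12298 / 1118 = 11.

11 rotations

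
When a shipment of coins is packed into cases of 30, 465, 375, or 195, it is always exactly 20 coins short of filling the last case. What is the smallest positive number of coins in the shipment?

Being 20 short of a full case of size k means N ≡ −20 (mod k), i.e. N + 20 is a multiple of each size.
30 = 2 × 3 × 5
465 = 3 × 5 × 31
375 = 3 × 5^3
195 = 3 × 5 × 13
LCM(30, 465, 375, 195) = 2 × 3 × 5^3 × 13 × 31 = 302250.
Smallest positive N is 302250 − 20 = 302230.

302230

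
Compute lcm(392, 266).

392 = 2^3 × 7^2
266 = 2 × 7 × 19
LCM(392, 266) = 2^3 × 7^2 × 19 = 7448.

7448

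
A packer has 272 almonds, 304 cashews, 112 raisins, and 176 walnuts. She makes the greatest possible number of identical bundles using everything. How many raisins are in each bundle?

7

Number of bundles = gcd(272, 304, 112, 176).
272 = 2^4 × 17
304 = 2^4 × 19
112 = 2^4 × 7
176 = 2^4 × 11
gcd(272, 304, 112, 176) = 2^4 = 16.
raisins per bundle = 112 / 16 = 7.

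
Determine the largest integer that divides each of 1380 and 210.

1380 = 2^2 × 3 × 5 × 23
210 = 2 × 3 × 5 × 7
gcd(1380, 210) = 2 × 3 × 5 = 30.

30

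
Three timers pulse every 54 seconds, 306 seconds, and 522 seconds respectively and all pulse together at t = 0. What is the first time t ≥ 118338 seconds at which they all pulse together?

Joint pulses occur at multiples of LCM(54, 306, 522).
54 = 2 × 3^3
306 = 2 × 3^2 × 17
522 = 2 × 3^2 × 29
LCM(54, 306, 522) = 2 × 3^3 × 17 × 29 = 26622.
Smallest multiple of 26622 that is ≥ 118338: ⌈118338/26622⌉ × 26622 = 5 × 26622 = 133110.

133110 seconds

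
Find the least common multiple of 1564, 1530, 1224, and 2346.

1564 = 2^2 × 17 × 23
1530 = 2 × 3^2 × 5 × 17
1224 = 2^3 × 3^2 × 17
2346 = 2 × 3 × 17 × 23
LCM(1564, 1530, 1224, 2346) = 2^3 × 3^2 × 5 × 17 × 23 = 140760.

140760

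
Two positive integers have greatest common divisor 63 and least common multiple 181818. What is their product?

For any two positive integers, gcd × lcm = product = 63 × 181818 = 11454534.

11454534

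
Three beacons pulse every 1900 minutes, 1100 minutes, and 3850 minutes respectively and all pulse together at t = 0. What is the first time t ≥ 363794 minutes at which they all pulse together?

438900 minutes

Joint pulses occur at multiples of LCM(1900, 1100, 3850).
1900 = 2^2 × 5^2 × 19
1100 = 2^2 × 5^2 × 11
3850 = 2 × 5^2 × 7 × 11
LCM(1900, 1100, 3850) = 2^2 × 5^2 × 7 × 11 × 19 = 146300.
Smallest multiple of 146300 that is ≥ 363794: ⌈363794/146300⌉ × 146300 = 3 × 146300 = 438900.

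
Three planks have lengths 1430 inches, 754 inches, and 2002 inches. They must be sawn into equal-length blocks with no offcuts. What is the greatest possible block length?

26 inches

This is the greatest common divisor of 1430, 754, and 2002.
1430 = 2 × 5 × 11 × 13
754 = 2 × 13 × 29
2002 = 2 × 7 × 11 × 13
gcd(1430, 754, 2002) = 2 × 13 = 26.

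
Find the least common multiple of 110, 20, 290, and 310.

110 = 2 × 5 × 11
20 = 2^2 × 5
290 = 2 × 5 × 29
310 = 2 × 5 × 31
LCM(110, 20, 290, 310) = 2^2 × 5 × 11 × 29 × 31 = 197780.

197780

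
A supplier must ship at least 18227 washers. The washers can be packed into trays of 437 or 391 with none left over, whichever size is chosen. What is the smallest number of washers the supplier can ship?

The number of washers must be a common multiple of 437 and 391, so a multiple of their LCM.
437 = 19 × 23
391 = 17 × 23
LCM(437, 391) = 17 × 19 × 23 = 7429.
Smallest multiple of 7429 that is ≥ 18227: ⌈18227/7429⌉ × 7429 = 3 × 7429 = 22287.

22287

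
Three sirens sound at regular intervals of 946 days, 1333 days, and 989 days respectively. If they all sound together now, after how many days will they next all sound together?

We need the least common multiple of the intervals.
946 = 2 × 11 × 43
1333 = 31 × 43
989 = 23 × 43
LCM(946, 1333, 989) = 2 × 11 × 23 × 31 × 43 = 674498.

674498 days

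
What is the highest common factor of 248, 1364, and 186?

62

248 = 2^3 × 31
1364 = 2^2 × 11 × 31
186 = 2 × 3 × 31
gcd(248, 1364, 186) = 2 × 31 = 62.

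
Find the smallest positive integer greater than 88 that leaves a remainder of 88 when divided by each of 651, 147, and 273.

N − 88 must be a common multiple of 651, 147, and 273.
651 = 3 × 7 × 31
147 = 3 × 7^2
273 = 3 × 7 × 13
LCM(651, 147, 273) = 3 × 7^2 × 13 × 31 = 59241.
Smallest N > 88 is LCM + 88 = 59241 + 88 = 59329.

59329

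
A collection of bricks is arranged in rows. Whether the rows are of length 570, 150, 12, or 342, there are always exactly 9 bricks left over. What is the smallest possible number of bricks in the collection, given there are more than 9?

17109

N − 9 must be a common multiple of 570, 150, 12, and 342.
570 = 2 × 3 × 5 × 19
150 = 2 × 3 × 5^2
12 = 2^2 × 3
342 = 2 × 3^2 × 19
LCM(570, 150, 12, 342) = 2^2 × 3^2 × 5^2 × 19 = 17100.
Smallest N > 9 is LCM + 9 = 17100 + 9 = 17109.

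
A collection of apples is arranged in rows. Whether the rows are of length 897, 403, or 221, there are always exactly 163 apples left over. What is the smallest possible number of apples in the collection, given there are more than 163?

N − 163 must be a common multiple of 897, 403, and 221.
897 = 3 × 13 × 23
403 = 13 × 31
221 = 13 × 17
LCM(897, 403, 221) = 3 × 13 × 17 × 23 × 31 = 472719.
Smallest N > 163 is LCM + 163 = 472719 + 163 = 472882.

472882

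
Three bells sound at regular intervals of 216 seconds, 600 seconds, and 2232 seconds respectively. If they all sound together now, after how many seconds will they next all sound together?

167400 seconds

We need the least common multiple of the intervals.
216 = 2^3 × 3^3
600 = 2^3 × 3 × 5^2
2232 = 2^3 × 3^2 × 31
LCM(216, 600, 2232) = 2^3 × 3^3 × 5^2 × 31 = 167400.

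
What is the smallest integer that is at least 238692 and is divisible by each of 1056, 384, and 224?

266112

The integer must be a common multiple of 1056, 384, and 224, so a multiple of their LCM.
1056 = 2^5 × 3 × 11
384 = 2^7 × 3
224 = 2^5 × 7
LCM(1056, 384, 224) = 2^7 × 3 × 7 × 11 = 29568.
Smallest multiple of 29568 that is ≥ 238692: ⌈238692/29568⌉ × 29568 = 9 × 29568 = 266112.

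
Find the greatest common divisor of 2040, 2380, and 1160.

2040 = 2^3 × 3 × 5 × 17
2380 = 2^2 × 5 × 7 × 17
1160 = 2^3 × 5 × 29
gcd(2040, 2380, 1160) = 2^2 × 5 = 20.

20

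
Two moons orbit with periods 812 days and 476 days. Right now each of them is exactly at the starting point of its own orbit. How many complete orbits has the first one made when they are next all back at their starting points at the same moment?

They are all back at their starting positions together after one LCM of the periods.
812 = 2^2 × 7 × 29
476 = 2^2 × 7 × 17
LCM(812, 476) = 2^2 × 7 × 17 × 29 = 13804.
Orbits for period 812: 13804 / 812 = 17.

17 orbits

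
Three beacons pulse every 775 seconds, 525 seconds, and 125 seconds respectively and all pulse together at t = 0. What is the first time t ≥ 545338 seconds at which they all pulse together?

569625 seconds

Joint pulses occur at multiples of LCM(775, 525, 125).
775 = 5^2 × 31
525 = 3 × 5^2 × 7
125 = 5^3
LCM(775, 525, 125) = 3 × 5^3 × 7 × 31 = 81375.
Smallest multiple of 81375 that is ≥ 545338: ⌈545338/81375⌉ × 81375 = 7 × 81375 = 569625.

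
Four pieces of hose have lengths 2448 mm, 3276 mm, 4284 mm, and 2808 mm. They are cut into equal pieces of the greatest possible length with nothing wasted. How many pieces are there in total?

Piece length = gcd(2448, 3276, 4284, 2808).
2448 = 2^4 × 3^2 × 17
3276 = 2^2 × 3^2 × 7 × 13
4284 = 2^2 × 3^2 × 7 × 17
2808 = 2^3 × 3^3 × 13
gcd(2448, 3276, 4284, 2808) = 2^2 × 3^2 = 36.
Total pieces = 2448/36 + 3276/36 + 4284/36 + 2808/36 = 68 + 91 + 119 + 78 = 356.

356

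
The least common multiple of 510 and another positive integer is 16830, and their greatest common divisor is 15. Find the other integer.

gcd × lcm = product of the two integers, so the other integer is (15 × 16830) / 510 = 495.

495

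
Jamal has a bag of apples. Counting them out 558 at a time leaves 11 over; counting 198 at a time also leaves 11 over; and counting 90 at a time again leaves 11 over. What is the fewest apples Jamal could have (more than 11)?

30701

N − 11 must be a common multiple of 558, 198, and 90.
558 = 2 × 3^2 × 31
198 = 2 × 3^2 × 11
90 = 2 × 3^2 × 5
LCM(558, 198, 90) = 2 × 3^2 × 5 × 11 × 31 = 30690.
Smallest N > 11 is LCM + 11 = 30690 + 11 = 30701.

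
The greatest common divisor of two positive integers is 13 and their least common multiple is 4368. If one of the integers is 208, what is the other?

273

For two integers, gcd × lcm = product, so the other is (13 × 4368) / 208 = 56784 / 208 = 273.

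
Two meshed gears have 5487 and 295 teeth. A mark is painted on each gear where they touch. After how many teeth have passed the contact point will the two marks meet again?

They coincide at every common multiple of the periods; the first is the LCM.
5487 = 3 × 31 × 59
295 = 5 × 59
LCM(5487, 295) = 3 × 5 × 31 × 59 = 27435.

27435 teeth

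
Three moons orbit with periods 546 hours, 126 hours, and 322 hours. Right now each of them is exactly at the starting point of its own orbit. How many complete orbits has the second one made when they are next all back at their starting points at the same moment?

299 orbits

The first common completion time is the LCM of the periods.
546 = 2 × 3 × 7 × 13
126 = 2 × 3^2 × 7
322 = 2 × 7 × 23
LCM(546, 126, 322) = 2 × 3^2 × 7 × 13 × 23 = 37674.
Orbits for period 126: 37674 / 126 = 299.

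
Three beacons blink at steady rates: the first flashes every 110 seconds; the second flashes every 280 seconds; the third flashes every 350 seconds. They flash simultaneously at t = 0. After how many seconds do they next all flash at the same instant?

They coincide at every common multiple of the periods; the first is the LCM.
110 = 2 × 5 × 11
280 = 2^3 × 5 × 7
350 = 2 × 5^2 × 7
LCM(110, 280, 350) = 2^3 × 5^2 × 7 × 11 = 15400.

15400 seconds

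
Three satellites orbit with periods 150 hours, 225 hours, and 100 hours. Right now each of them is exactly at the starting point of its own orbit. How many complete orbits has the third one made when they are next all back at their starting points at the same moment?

9 orbits

The first common completion time is the LCM of the periods.
150 = 2 × 3 × 5^2
225 = 3^2 × 5^2
100 = 2^2 × 5^2
LCM(150, 225, 100) = 2^2 × 3^2 × 5^2 = 900.
Orbits for period 100: 900 / 100 = 9.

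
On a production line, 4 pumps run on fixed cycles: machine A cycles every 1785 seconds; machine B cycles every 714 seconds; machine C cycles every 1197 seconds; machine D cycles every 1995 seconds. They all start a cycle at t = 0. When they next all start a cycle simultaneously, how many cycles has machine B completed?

285 cycles

The first common completion time is the LCM of the periods.
1785 = 3 × 5 × 7 × 17
714 = 2 × 3 × 7 × 17
1197 = 3^2 × 7 × 19
1995 = 3 × 5 × 7 × 19
LCM(1785, 714, 1197, 1995) = 2 × 3^2 × 5 × 7 × 17 × 19 = 203490.
Cycles for period 714: 203490 / 714 = 285.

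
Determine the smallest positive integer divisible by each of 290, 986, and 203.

290 = 2 × 5 × 29
986 = 2 × 17 × 29
203 = 7 × 29
LCM(290, 986, 203) = 2 × 5 × 7 × 17 × 29 = 34510.

34510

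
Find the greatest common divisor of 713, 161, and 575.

713 = 23 × 31
161 = 7 × 23
575 = 5^2 × 23
gcd(713, 161, 575) = 23.

23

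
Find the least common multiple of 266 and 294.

266 = 2 × 7 × 19
294 = 2 × 3 × 7^2
LCM(266, 294) = 2 × 3 × 7^2 × 19 = 5586.

5586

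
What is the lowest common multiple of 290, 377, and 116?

7540

290 = 2 × 5 × 29
377 = 13 × 29
116 = 2^2 × 29
LCM(290, 377, 116) = 2^2 × 5 × 13 × 29 = 7540.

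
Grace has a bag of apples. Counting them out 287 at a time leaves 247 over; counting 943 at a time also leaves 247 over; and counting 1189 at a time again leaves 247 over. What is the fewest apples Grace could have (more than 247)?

N − 247 must be a common multiple of 287, 943, and 1189.
287 = 7 × 41
943 = 23 × 41
1189 = 29 × 41
LCM(287, 943, 1189) = 7 × 23 × 29 × 41 = 191429.
Smallest N > 247 is LCM + 247 = 191429 + 247 = 191676.

191676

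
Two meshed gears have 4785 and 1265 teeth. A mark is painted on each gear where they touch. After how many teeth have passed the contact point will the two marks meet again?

We need the least common multiple of the intervals.
4785 = 3 × 5 × 11 × 29
1265 = 5 × 11 × 23
LCM(4785, 1265) = 3 × 5 × 11 × 23 × 29 = 110055.

110055 teeth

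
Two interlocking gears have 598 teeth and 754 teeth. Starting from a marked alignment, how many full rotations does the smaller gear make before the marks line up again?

They are all back at their starting positions together after one LCM of the periods.
598 = 2 × 13 × 23
754 = 2 × 13 × 29
LCM(598, 754) = 2 × 13 × 23 × 29 = 17342.
Rotations for period 598: 17342 / 598 = 29.

29 rotations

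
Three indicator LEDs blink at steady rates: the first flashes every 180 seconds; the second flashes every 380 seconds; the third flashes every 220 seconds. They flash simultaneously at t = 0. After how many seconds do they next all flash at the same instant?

They coincide at every common multiple of the periods; the first is the LCM.
180 = 2^2 × 3^2 × 5
380 = 2^2 × 5 × 19
220 = 2^2 × 5 × 11
LCM(180, 380, 220) = 2^2 × 3^2 × 5 × 11 × 19 = 37620.

37620 seconds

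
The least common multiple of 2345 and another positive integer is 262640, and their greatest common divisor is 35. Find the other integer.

3920

gcd × lcm = product of the two integers, so the other integer is (35 × 262640) / 2345 = 3920.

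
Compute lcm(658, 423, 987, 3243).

658 = 2 × 7 × 47
423 = 3^2 × 47
987 = 3 × 7 × 47
3243 = 3 × 23 × 47
LCM(658, 423, 987, 3243) = 2 × 3^2 × 7 × 23 × 47 = 136206.

136206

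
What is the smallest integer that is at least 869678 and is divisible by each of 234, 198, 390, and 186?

1196910

The integer must be a common multiple of 234, 198, 390, and 186, so a multiple of their LCM.
234 = 2 × 3^2 × 13
198 = 2 × 3^2 × 11
390 = 2 × 3 × 5 × 13
186 = 2 × 3 × 31
LCM(234, 198, 390, 186) = 2 × 3^2 × 5 × 11 × 13 × 31 = 398970.
Smallest multiple of 398970 that is ≥ 869678: ⌈869678/398970⌉ × 398970 = 3 × 398970 = 1196910.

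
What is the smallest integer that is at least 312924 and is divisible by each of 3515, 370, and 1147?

The integer must be a common multiple of 3515, 370, and 1147, so a multiple of their LCM.
3515 = 5 × 19 × 37
370 = 2 × 5 × 37
1147 = 31 × 37
LCM(3515, 370, 1147) = 2 × 5 × 19 × 31 × 37 = 217930.
Smallest multiple of 217930 that is ≥ 312924: ⌈312924/217930⌉ × 217930 = 2 × 217930 = 435860.

435860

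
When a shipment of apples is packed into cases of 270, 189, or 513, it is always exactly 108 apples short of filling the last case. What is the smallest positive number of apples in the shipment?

35802

Being 108 short of a full case of size k means N ≡ −108 (mod k), i.e. N + 108 is a multiple of each size.
270 = 2 × 3^3 × 5
189 = 3^3 × 7
513 = 3^3 × 19
LCM(270, 189, 513) = 2 × 3^3 × 5 × 7 × 19 = 35910.
Smallest positive N is 35910 − 108 = 35802.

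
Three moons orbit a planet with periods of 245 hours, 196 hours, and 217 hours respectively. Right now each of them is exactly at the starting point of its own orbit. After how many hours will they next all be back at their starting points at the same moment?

30380 hours

We need the least common multiple of the intervals.
245 = 5 × 7^2
196 = 2^2 × 7^2
217 = 7 × 31
LCM(245, 196, 217) = 2^2 × 5 × 7^2 × 31 = 30380.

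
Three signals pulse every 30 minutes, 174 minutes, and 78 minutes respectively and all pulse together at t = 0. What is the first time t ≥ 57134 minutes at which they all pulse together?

67860 minutes

Joint pulses occur at multiples of LCM(30, 174, 78).
30 = 2 × 3 × 5
174 = 2 × 3 × 29
78 = 2 × 3 × 13
LCM(30, 174, 78) = 2 × 3 × 5 × 13 × 29 = 11310.
Smallest multiple of 11310 that is ≥ 57134: ⌈57134/11310⌉ × 11310 = 6 × 11310 = 67860.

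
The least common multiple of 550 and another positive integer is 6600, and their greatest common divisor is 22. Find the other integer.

gcd × lcm = product of the two integers, so the other integer is (22 × 6600) / 550 = 264.

264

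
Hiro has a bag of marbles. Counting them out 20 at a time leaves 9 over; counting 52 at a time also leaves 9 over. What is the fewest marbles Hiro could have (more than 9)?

N − 9 must be a common multiple of 20 and 52.
20 = 2^2 × 5
52 = 2^2 × 13
LCM(20, 52) = 2^2 × 5 × 13 = 260.
Smallest N > 9 is LCM + 9 = 260 + 9 = 269.

269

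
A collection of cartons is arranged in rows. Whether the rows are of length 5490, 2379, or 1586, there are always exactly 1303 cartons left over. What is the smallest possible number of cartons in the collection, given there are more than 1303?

72673

N − 1303 must be a common multiple of 5490, 2379, and 1586.
5490 = 2 × 3^2 × 5 × 61
2379 = 3 × 13 × 61
1586 = 2 × 13 × 61
LCM(5490, 2379, 1586) = 2 × 3^2 × 5 × 13 × 61 = 71370.
Smallest N > 1303 is LCM + 1303 = 71370 + 1303 = 72673.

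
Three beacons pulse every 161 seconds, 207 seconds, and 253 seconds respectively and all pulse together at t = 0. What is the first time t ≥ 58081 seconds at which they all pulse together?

63756 seconds

Joint pulses occur at multiples of LCM(161, 207, 253).
161 = 7 × 23
207 = 3^2 × 23
253 = 11 × 23
LCM(161, 207, 253) = 3^2 × 7 × 11 × 23 = 15939.
Smallest multiple of 15939 that is ≥ 58081: ⌈58081/15939⌉ × 15939 = 4 × 15939 = 63756.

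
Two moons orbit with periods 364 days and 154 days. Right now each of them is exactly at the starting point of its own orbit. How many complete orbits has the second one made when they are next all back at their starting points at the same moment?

26 orbits

The first common completion time is the LCM of the periods.
364 = 2^2 × 7 × 13
154 = 2 × 7 × 11
LCM(364, 154) = 2^2 × 7 × 11 × 13 = 4004.
Orbits for period 154: 4004 / 154 = 26.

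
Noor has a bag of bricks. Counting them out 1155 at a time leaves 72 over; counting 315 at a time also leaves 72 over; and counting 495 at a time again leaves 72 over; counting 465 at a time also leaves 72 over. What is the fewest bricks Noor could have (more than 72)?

107487

N − 72 must be a common multiple of 1155, 315, 495, and 465.
1155 = 3 × 5 × 7 × 11
315 = 3^2 × 5 × 7
495 = 3^2 × 5 × 11
465 = 3 × 5 × 31
LCM(1155, 315, 495, 465) = 3^2 × 5 × 7 × 11 × 31 = 107415.
Smallest N > 72 is LCM + 72 = 107415 + 72 = 107487.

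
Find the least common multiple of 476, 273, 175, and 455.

476 = 2^2 × 7 × 17
273 = 3 × 7 × 13
175 = 5^2 × 7
455 = 5 × 7 × 13
LCM(476, 273, 175, 455) = 2^2 × 3 × 5^2 × 7 × 13 × 17 = 464100.

464100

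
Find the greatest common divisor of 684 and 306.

18

684 = 2^2 × 3^2 × 19
306 = 2 × 3^2 × 17
gcd(684, 306) = 2 × 3^2 = 18.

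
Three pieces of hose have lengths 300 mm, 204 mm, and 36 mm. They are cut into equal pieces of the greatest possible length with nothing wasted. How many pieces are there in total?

Piece length = gcd(300, 204, 36).
300 = 2^2 × 3 × 5^2
204 = 2^2 × 3 × 17
36 = 2^2 × 3^2
gcd(300, 204, 36) = 2^2 × 3 = 12.
Total pieces = 300/12 + 204/12 + 36/12 = 25 + 17 + 3 = 45.

45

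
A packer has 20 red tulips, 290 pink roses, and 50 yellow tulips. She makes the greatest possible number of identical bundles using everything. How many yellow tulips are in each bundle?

5

Number of bundles = gcd(20, 290, 50).
20 = 2^2 × 5
290 = 2 × 5 × 29
50 = 2 × 5^2
gcd(20, 290, 50) = 2 × 5 = 10.
yellow tulips per bundle = 50 / 10 = 5.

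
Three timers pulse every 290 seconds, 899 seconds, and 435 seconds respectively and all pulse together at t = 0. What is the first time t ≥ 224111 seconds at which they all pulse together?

Joint pulses occur at multiples of LCM(290, 899, 435).
290 = 2 × 5 × 29
899 = 29 × 31
435 = 3 × 5 × 29
LCM(290, 899, 435) = 2 × 3 × 5 × 29 × 31 = 26970.
Smallest multiple of 26970 that is ≥ 224111: ⌈224111/26970⌉ × 26970 = 9 × 26970 = 242730.

242730 seconds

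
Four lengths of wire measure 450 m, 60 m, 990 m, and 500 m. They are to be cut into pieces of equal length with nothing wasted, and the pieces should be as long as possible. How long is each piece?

The greatest length dividing all of 450, 60, 990, and 500 is their gcd.
450 = 2 × 3^2 × 5^2
60 = 2^2 × 3 × 5
990 = 2 × 3^2 × 5 × 11
500 = 2^2 × 5^3
gcd(450, 60, 990, 500) = 2 × 5 = 10.

10 m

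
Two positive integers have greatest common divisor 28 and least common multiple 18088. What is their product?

506464

For any two positive integers, gcd × lcm = product = 28 × 18088 = 506464.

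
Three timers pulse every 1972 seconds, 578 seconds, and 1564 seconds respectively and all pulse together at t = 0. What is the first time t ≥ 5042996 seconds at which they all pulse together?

5397364 seconds

Joint pulses occur at multiples of LCM(1972, 578, 1564).
1972 = 2^2 × 17 × 29
578 = 2 × 17^2
1564 = 2^2 × 17 × 23
LCM(1972, 578, 1564) = 2^2 × 17^2 × 23 × 29 = 771052.
Smallest multiple of 771052 that is ≥ 5042996: ⌈5042996/771052⌉ × 771052 = 7 × 771052 = 5397364.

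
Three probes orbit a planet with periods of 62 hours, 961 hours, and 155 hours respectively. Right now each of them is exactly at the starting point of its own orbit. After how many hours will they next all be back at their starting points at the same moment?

9610 hours

The first simultaneous occurrence is after LCM of the individual periods.
62 = 2 × 31
961 = 31^2
155 = 5 × 31
LCM(62, 961, 155) = 2 × 5 × 31^2 = 9610.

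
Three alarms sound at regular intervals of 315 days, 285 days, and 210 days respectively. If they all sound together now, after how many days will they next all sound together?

The first simultaneous occurrence is after LCM of the individual periods.
315 = 3^2 × 5 × 7
285 = 3 × 5 × 19
210 = 2 × 3 × 5 × 7
LCM(315, 285, 210) = 2 × 3^2 × 5 × 7 × 19 = 11970.

11970 days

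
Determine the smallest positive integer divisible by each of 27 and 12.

27 = 3^3
12 = 2^2 × 3
LCM(27, 12) = 2^2 × 3^3 = 108.

108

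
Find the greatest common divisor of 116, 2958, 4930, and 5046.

116 = 2^2 × 29
2958 = 2 × 3 × 17 × 29
4930 = 2 × 5 × 17 × 29
5046 = 2 × 3 × 29^2
gcd(116, 2958, 4930, 5046) = 2 × 29 = 58.

58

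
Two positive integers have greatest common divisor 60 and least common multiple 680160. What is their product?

For any two positive integers, gcd × lcm = product = 60 × 680160 = 40809600.

40809600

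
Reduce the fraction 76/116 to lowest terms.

19/29

76 = 2^2 × 19
116 = 2^2 × 29
gcd(76, 116) = 2^2 = 4.
Divide numerator and denominator by 4: 76/116 = 19/29.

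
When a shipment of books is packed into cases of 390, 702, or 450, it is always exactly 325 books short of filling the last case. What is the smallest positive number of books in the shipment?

17225

Being 325 short of a full case of size k means N ≡ −325 (mod k), i.e. N + 325 is a multiple of each size.
390 = 2 × 3 × 5 × 13
702 = 2 × 3^3 × 13
450 = 2 × 3^2 × 5^2
LCM(390, 702, 450) = 2 × 3^3 × 5^2 × 13 = 17550.
Smallest positive N is 17550 − 325 = 17225.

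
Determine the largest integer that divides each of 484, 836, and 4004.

484 = 2^2 × 11^2
836 = 2^2 × 11 × 19
4004 = 2^2 × 7 × 11 × 13
gcd(484, 836, 4004) = 2^2 × 11 = 44.

44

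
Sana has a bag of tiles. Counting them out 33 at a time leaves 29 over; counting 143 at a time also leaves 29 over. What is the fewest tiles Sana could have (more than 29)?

N − 29 must be a common multiple of 33 and 143.
33 = 3 × 11
143 = 11 × 13
LCM(33, 143) = 3 × 11 × 13 = 429.
Smallest N > 29 is LCM + 29 = 429 + 29 = 458.

458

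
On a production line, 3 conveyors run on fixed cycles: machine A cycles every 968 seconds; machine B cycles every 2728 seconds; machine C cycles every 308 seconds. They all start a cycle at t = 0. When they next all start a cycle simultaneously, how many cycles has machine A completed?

217 cycles

They are all back at their starting positions together after one LCM of the periods.
968 = 2^3 × 11^2
2728 = 2^3 × 11 × 31
308 = 2^2 × 7 × 11
LCM(968, 2728, 308) = 2^3 × 7 × 11^2 × 31 = 210056.
Cycles for period 968: 210056 / 968 = 217.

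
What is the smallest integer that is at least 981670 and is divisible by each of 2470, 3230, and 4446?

1133730

The integer must be a common multiple of 2470, 3230, and 4446, so a multiple of their LCM.
2470 = 2 × 5 × 13 × 19
3230 = 2 × 5 × 17 × 19
4446 = 2 × 3^2 × 13 × 19
LCM(2470, 3230, 4446) = 2 × 3^2 × 5 × 13 × 17 × 19 = 377910.
Smallest multiple of 377910 that is ≥ 981670: ⌈981670/377910⌉ × 377910 = 3 × 377910 = 1133730.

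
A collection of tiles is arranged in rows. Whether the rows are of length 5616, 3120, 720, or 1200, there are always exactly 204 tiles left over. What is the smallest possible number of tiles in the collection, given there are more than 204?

N − 204 must be a common multiple of 5616, 3120, 720, and 1200.
5616 = 2^4 × 3^3 × 13
3120 = 2^4 × 3 × 5 × 13
720 = 2^4 × 3^2 × 5
1200 = 2^4 × 3 × 5^2
LCM(5616, 3120, 720, 1200) = 2^4 × 3^3 × 5^2 × 13 = 140400.
Smallest N > 204 is LCM + 204 = 140400 + 204 = 140604.

140604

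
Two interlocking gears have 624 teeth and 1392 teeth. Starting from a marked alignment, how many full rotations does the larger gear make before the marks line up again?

13 rotations

The first common completion time is the LCM of the periods.
624 = 2^4 × 3 × 13
1392 = 2^4 × 3 × 29
LCM(624, 1392) = 2^4 × 3 × 13 × 29 = 18096.
Rotations for period 1392: 18096 / 1392 = 13.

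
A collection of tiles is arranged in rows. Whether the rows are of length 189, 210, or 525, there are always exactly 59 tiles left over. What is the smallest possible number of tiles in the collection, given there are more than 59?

9509

N − 59 must be a common multiple of 189, 210, and 525.
189 = 3^3 × 7
210 = 2 × 3 × 5 × 7
525 = 3 × 5^2 × 7
LCM(189, 210, 525) = 2 × 3^3 × 5^2 × 7 = 9450.
Smallest N > 59 is LCM + 59 = 9450 + 59 = 9509.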